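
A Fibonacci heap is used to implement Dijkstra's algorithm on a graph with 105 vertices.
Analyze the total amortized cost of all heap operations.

Dijkstra performs 105 insert, 105 extract-min, and at most E decrease-key operations. With Fibonacci heap: insert O(1) amortized, extract-min O(log n) amortized, decrease-key O(1) amortized. Total with n = 105: O(n * 1 + n * log n + E * 1) = O(n log n + E).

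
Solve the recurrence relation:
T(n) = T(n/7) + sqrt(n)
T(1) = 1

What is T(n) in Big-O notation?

Each level contributes sqrt(n/7^k). Geometric series with ratio 1/sqrt(7) < 1 sums to O(sqrt(n)).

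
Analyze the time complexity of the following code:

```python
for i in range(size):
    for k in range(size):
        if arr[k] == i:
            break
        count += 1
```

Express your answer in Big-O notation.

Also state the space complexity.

Time complexity: O(n^2).
Space complexity: O(1).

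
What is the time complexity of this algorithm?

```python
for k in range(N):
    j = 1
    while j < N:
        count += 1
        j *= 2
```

Time complexity: O(n log n).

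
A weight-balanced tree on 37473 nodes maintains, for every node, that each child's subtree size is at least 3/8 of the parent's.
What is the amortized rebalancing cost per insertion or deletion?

With balance ratio 3/8, tree height is O(log_{8/3}(37473)) = O(log n). A rebalance at a node of size s costs O(s) but requires Omega(s) updates in that subtree to retrigger. Summed over the O(log n) ancestors of the touched leaf, amortized rebalancing is O(log n).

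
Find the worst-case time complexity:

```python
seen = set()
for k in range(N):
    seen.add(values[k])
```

Time complexity: O(n).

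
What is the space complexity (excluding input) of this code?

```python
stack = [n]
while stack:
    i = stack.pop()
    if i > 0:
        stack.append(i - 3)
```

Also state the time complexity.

Space complexity: O(1).
Only a constant amount of auxiliary storage is used; nothing grows with n.
Time complexity: O(n).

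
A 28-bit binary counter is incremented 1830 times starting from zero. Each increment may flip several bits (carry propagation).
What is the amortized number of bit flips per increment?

Bit i flips on every 2^i-th increment, so over 1830 increments bit i flips floor(1830/2^i) times. Summing over i: total flips < 2 * 1830. Amortized: < 2 = O(1) per increment.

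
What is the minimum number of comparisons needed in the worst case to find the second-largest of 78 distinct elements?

Lower bound: finding the max needs 78-1 comparisons. By the adversary weight-doubling argument, the max must personally win >= ceil(log_2(78)) = 7 comparisons; the 2nd-largest is among those 7 losers, needing 7-1 more comparisons. Total >= 78-1 + 7-1 = 83. A balanced knockout tournament achieves this.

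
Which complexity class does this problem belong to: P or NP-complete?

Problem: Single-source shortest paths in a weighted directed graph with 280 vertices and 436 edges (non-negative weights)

This problem is in P: Dijkstra's algorithm runs in O((V+E) log V).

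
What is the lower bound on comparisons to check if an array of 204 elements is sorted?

To verify 204 elements are sorted, we must compare each consecutive pair. Skipping any pair allows an adversary to swap them. Therefore 203 comparisons are necessary and sufficient.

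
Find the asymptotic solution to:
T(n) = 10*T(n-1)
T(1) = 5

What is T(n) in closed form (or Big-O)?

Each step multiplies by 10. T(n) = T(1)*10^(n-1) = 5*10^(n-1).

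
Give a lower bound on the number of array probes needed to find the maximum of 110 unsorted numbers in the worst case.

Adversary: any unprobed cell could hold a value larger than everything seen so far. If fewer than 110 cells are probed, the adversary places the max in an unprobed cell. So all 110 cells must be examined; together with 110-1 comparisons this is tight.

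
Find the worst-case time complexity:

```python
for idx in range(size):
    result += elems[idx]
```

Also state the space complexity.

Time complexity: O(n).
Space complexity: O(1).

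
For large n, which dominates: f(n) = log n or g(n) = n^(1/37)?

g(n) = n^(1/37) grows faster: any positive power of n dominates log n.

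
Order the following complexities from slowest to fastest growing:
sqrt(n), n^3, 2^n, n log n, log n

Ordered by growth rate: log n < sqrt(n) < n log n < n^3 < 2^n.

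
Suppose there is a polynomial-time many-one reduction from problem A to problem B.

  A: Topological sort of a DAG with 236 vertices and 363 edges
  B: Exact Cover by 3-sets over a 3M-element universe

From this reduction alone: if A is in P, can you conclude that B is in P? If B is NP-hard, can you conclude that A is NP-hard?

A poly-time reduction A <=_p B transfers tractability DOWN (B easy => A easy) and hardness UP (A hard => B hard), not the reverse.
From A in P, the reduction alone does NOT give B in P: any problem in P trivially reduces to SAT, yet SAT is not known to be in P.
From B NP-hard, the reduction alone does NOT give A NP-hard: again, easy problems reduce to hard ones.
(Here in fact A is P and B is NP-complete.)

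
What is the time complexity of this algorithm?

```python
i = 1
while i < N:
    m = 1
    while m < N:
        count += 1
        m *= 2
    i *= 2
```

Time complexity: O(log^2 n).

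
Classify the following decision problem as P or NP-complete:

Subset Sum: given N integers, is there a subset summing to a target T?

This problem is NP-complete: one of Karp's 21 NP-complete problems.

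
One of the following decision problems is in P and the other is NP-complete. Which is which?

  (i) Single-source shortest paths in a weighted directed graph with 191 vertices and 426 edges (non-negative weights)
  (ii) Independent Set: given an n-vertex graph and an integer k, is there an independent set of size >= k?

(i) is P: Dijkstra's algorithm runs in O((V+E) log V).
(ii) is NP-complete: complement of Clique (with k part of the input).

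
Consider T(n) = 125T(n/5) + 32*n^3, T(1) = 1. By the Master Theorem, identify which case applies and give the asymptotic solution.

a=125, b=5, f(n)=32*n^3.
log_5(125) = 3, so n^(log_b(a)) = n^3.
f(n) = Theta(n^3), so Case 2 applies.
T(n) = Theta(n^3 log n).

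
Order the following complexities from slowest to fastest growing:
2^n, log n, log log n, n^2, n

Ordered by growth rate: log log n < log n < n < n^2 < 2^n.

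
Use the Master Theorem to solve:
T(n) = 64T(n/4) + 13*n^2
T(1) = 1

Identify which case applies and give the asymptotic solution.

a=64, b=4, f(n)=13*n^2.
log_4(64) = 3 > 2.
Since f(n) = O(n^2) is polynomially smaller than n^3, Case 1 applies.
T(n) = Theta(n^3).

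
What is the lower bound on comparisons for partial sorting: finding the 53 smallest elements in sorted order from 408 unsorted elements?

Finding 53 smallest of 408 in sorted order: Omega(408) to identify the 53 smallest, plus Omega(53 log 53) to sort them. Total: Omega(n + k log k).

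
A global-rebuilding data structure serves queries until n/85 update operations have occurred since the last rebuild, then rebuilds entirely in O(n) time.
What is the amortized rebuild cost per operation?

The O(n) rebuild is triggered by n/85 operations, so each contributes O(n)/(n/85) = O(85) = O(1) to the rebuild cost.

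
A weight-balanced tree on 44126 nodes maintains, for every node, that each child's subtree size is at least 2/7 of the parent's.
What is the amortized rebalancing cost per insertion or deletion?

With balance ratio 2/7, tree height is O(log_{7/2}(44126)) = O(log n). A rebalance at a node of size s costs O(s) but requires Omega(s) updates in that subtree to retrigger. Summed over the O(log n) ancestors of the touched leaf, amortized rebalancing is O(log n).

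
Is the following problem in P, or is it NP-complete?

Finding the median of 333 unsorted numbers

This problem is in P: linear-time selection (median-of-medians) runs in O(n).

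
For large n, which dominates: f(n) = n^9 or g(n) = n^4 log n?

f(n) = n^9 grows faster: n^9 / (n^4 log n) = n^5/log n -> infinity.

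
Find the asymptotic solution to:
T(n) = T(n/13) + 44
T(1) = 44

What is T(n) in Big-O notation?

Each step divides n by 13 and adds 44. After log_13(n) steps, T(n) = O(log n).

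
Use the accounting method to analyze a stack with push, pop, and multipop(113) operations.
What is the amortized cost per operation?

Assign 2 credits per push (1 for the push, 1 saved for a future pop). Each pop or element popped by multipop(113) uses 1 saved credit. Total credits never go negative, so amortized cost is O(1).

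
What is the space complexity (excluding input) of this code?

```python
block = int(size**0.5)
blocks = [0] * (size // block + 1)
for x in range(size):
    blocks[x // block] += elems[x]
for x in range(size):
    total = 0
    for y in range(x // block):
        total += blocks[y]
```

Space complexity: O(sqrt(n)).
Storage scales with sqrt(n).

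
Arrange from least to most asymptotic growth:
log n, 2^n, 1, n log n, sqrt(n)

Ordered by growth rate: 1 < log n < sqrt(n) < n log n < 2^n.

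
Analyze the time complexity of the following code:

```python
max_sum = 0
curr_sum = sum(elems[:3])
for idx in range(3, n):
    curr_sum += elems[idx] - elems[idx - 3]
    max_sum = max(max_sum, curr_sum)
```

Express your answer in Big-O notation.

Time complexity: O(n).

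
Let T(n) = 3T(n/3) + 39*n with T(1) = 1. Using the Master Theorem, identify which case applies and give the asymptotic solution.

a=3, b=3, f(n)=39*n.
log_3(3) = 1, so n^(log_b(a)) = n.
f(n) = Theta(n), so Case 2 applies.
T(n) = Theta(n log n).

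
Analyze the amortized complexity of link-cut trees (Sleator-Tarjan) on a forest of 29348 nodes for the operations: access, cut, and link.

Link-cut trees represent the forest using splay trees over preferred paths. With potential Phi = sum over nodes of log(size of virtual subtree), each access on 29348 nodes is O(log 29348) = O(log n) amortized by the splay-tree access lemma. Cut and link are O(1) plus one access.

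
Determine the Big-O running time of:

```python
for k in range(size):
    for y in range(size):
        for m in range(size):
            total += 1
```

Time complexity: O(n^3).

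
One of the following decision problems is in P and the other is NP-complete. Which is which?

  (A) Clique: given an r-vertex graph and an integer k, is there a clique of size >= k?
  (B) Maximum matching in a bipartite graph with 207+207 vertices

(A) is NP-complete: complement of Independent Set / Vertex Cover (with k part of the input).
(B) is P: Hopcroft-Karp runs in O(E sqrt(V)).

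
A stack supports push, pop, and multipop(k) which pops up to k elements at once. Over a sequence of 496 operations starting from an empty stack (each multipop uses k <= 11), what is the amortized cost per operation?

Each element is pushed exactly once and popped at most once (whether by pop or as part of a multipop). So the total number of individual pops over the whole sequence is at most the number of pushes, which is at most 496. Total work <= 2 * 496, hence O(1) amortized per operation.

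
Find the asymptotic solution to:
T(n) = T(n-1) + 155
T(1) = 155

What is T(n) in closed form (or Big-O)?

Unrolling: T(n) = T(n-1) + 155 = T(n-2) + 2*155 = ... = T(1) + (n-1)*155 = 155 + (n-1)*155 = 155n.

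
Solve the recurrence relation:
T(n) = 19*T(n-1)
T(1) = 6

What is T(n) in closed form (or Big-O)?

Each step multiplies by 19. T(n) = T(1)*19^(n-1) = 6*19^(n-1).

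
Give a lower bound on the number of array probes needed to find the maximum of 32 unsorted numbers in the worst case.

Adversary: any unprobed cell could hold a value larger than everything seen so far. If fewer than 32 cells are probed, the adversary places the max in an unprobed cell. So all 32 cells must be examined; together with 32-1 comparisons this is tight.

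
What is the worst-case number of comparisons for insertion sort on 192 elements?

Insertion sort on reverse-sorted input: 1 + 2 + ... + (192-1) = 18336 comparisons.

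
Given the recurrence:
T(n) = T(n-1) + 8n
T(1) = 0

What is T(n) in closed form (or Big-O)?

Unrolling: T(n) = 0 + 8*(2 + 3 + ... + n) = 0 + 8*(n(n+1)/2 - 1) = O(n^2).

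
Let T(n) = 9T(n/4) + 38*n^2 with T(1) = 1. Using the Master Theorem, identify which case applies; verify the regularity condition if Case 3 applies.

a=9, b=4, f(n)=38*n^2.
log_4(9) = 1.585 < 2.
f(n) = Omega(n^(1.585+epsilon)) for some epsilon > 0, so Case 3 is the candidate.
Regularity: a*f(n/b) = 9*38*(n/4)^2 = (9/16)*38*n^2 <= c*f(n) with c = 9/16 < 1. Satisfied.
Case 3: T(n) = Theta(n^2).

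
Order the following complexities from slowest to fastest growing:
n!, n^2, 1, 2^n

Ordered by growth rate: 1 < n^2 < 2^n < n!.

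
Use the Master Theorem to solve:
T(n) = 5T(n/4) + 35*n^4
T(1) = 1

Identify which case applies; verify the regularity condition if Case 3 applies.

a=5, b=4, f(n)=35*n^4.
log_4(5) = 1.161 < 4.
f(n) = Omega(n^(1.161+epsilon)) for some epsilon > 0, so Case 3 is the candidate.
Regularity: a*f(n/b) = 5*35*(n/4)^4 = (5/256)*35*n^4 <= c*f(n) with c = 5/256 < 1. Satisfied.
Case 3: T(n) = Theta(n^4).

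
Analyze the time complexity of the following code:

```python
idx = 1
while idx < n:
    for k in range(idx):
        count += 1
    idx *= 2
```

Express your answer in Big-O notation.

Time complexity: O(n).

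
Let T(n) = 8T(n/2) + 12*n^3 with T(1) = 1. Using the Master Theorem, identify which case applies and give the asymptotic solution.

a=8, b=2, f(n)=12*n^3.
log_2(8) = 3, so n^(log_b(a)) = n^3.
f(n) = Theta(n^3), so Case 2 applies.
T(n) = Theta(n^3 log n).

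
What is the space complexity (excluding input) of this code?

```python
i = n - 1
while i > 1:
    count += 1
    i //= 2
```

Space complexity: O(1).
Only a constant amount of auxiliary storage is used; nothing grows with n.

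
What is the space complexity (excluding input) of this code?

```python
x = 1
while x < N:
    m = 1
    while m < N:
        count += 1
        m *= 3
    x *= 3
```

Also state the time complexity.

Space complexity: O(1).
Only a constant amount of auxiliary storage is used; nothing grows with n.
Time complexity: O(log^2 n).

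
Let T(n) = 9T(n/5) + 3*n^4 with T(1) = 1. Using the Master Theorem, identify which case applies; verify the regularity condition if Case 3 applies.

a=9, b=5, f(n)=3*n^4.
log_5(9) = 1.365 < 4.
f(n) = Omega(n^(1.365+epsilon)) for some epsilon > 0, so Case 3 is the candidate.
Regularity: a*f(n/b) = 9*3*(n/5)^4 = (9/625)*3*n^4 <= c*f(n) with c = 9/625 < 1. Satisfied.
Case 3: T(n) = Theta(n^4).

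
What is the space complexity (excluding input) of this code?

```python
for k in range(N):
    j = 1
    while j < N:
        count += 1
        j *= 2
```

Space complexity: O(1).
Only a constant amount of auxiliary storage is used; nothing grows with n.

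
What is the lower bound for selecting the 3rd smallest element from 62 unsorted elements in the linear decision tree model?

Selecting the 3rd smallest of 62 elements requires Omega(n) comparisons. Every element must be compared at least once. The BFPRT algorithm achieves O(n), making this tight.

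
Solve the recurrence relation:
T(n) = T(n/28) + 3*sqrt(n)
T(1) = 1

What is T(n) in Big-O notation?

Each level contributes sqrt(n/28^k). Geometric series with ratio 1/sqrt(28) < 1 sums to O(sqrt(n)).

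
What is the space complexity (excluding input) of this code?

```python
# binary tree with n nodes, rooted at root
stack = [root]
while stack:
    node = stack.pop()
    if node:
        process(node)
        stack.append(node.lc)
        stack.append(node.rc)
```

Space complexity: O(n).
Auxiliary storage grows linearly with the input size n in the worst case.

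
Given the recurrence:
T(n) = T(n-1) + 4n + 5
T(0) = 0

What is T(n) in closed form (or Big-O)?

Dominant term in sum is 4*sum(i, i=1..n) = 4*n*(n+1)/2 = O(n^2).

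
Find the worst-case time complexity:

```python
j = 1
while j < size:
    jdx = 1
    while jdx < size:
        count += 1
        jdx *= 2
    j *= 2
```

Time complexity: O(log^2 n).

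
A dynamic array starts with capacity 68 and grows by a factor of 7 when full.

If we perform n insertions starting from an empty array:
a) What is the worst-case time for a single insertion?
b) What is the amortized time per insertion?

(a) Worst-case single insertion: O(n) -- when the array is full at capacity c, the resize copies all c elements, and c can be Theta(n).
(b) Resizes happen at sizes 68, 476, 3332, ... Total copy cost for n insertions: 68 + 476 + ... = O(n) (geometric series with ratio 1/7). Amortized cost per insertion: O(n)/n = O(1).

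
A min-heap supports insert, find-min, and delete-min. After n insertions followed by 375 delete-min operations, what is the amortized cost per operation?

Insert takes O(log n) worst case. Delete-min takes O(log n). Over a sequence of n inserts and 375 delete-mins, total cost is O((n + 375) log n). Amortized per operation: O(log n).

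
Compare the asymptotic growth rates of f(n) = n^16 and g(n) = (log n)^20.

f(n) = n^16 grows faster: any positive polynomial dominates any polylog.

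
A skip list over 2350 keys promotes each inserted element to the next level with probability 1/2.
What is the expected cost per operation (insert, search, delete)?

Expected number of levels is O(log_2(2350)) = O(log n). A search visits O(1) expected nodes per level over O(log n) levels. Insert/delete are a search plus O(1) pointer updates per level. Expected O(log n) per operation.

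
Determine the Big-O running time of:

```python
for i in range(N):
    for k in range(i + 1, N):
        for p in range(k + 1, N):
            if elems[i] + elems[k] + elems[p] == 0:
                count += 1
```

Time complexity: O(n^3).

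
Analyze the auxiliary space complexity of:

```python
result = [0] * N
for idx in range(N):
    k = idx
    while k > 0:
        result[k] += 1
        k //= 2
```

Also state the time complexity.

Space complexity: O(n).
Auxiliary storage grows linearly with the input size n in the worst case.
Time complexity: O(n log n).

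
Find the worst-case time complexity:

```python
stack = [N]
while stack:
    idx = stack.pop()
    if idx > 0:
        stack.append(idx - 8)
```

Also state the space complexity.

Time complexity: O(n).
Space complexity: O(1).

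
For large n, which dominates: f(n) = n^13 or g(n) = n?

f(n) = n^13 grows faster: n^13/n = n^12 -> infinity.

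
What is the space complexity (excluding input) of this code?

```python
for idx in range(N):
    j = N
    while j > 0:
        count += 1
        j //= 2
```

Space complexity: O(1).
Only a constant amount of auxiliary storage is used; nothing grows with n.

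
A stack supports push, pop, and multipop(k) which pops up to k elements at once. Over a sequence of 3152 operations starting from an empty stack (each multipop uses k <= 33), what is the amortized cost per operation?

Each element is pushed exactly once and popped at most once (whether by pop or as part of a multipop). So the total number of individual pops over the whole sequence is at most the number of pushes, which is at most 3152. Total work <= 2 * 3152, hence O(1) amortized per operation.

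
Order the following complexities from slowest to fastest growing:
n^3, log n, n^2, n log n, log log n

Ordered by growth rate: log log n < log n < n log n < n^2 < n^3.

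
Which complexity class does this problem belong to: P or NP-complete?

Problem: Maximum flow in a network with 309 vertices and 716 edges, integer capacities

This problem is in P: Edmonds-Karp / push-relabel run in polynomial time.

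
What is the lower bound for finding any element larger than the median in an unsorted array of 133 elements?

To find an element larger than the median of 133 elements, we must see Omega(n) elements. Without seeing enough elements, an adversary can make any unseen element the median.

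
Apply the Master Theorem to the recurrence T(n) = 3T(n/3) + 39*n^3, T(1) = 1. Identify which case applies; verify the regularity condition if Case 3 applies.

a=3, b=3, f(n)=39*n^3.
log_3(3) = 1 < 3.
f(n) = Omega(n^(1+epsilon)) for some epsilon > 0, so Case 3 is the candidate.
Regularity: a*f(n/b) = 3*39*(n/3)^3 = (3/27)*39*n^3 <= c*f(n) with c = 3/27 < 1. Satisfied.
Case 3: T(n) = Theta(n^3).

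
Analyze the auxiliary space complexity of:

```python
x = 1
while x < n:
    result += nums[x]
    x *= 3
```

Space complexity: O(1).
Only a constant amount of auxiliary storage is used; nothing grows with n.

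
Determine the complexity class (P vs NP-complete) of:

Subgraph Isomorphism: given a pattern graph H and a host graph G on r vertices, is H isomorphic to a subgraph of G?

This problem is NP-complete: generalizes Clique and Hamiltonian Path (pattern size is part of the input).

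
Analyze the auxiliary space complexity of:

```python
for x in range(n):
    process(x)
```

Space complexity: O(1).
Only a constant amount of auxiliary storage is used; nothing grows with n.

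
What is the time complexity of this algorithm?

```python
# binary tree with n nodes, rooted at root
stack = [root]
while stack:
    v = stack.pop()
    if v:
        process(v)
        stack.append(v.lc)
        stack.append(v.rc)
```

Time complexity: O(n).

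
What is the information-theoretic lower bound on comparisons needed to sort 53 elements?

There are 53! = 4274883284060025564298013753389399649690343788366813724672000000000000 possible orderings. Each comparison gives 1 bit. We need at least ceil(log_2(4274883284060025564298013753389399649690343788366813724672000000000000)) = 232 comparisons.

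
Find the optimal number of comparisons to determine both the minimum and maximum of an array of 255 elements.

Naive approach: 508 comparisons (254 for max + 254 for min).
Optimal: Compare elements in pairs first (floor(n/2) = 127 comparisons), then find max among winners and min among losers (127 comparisons each).
Total: ceil(3n/2) - 2 = 381 comparisons. An adversary argument shows this is also a lower bound.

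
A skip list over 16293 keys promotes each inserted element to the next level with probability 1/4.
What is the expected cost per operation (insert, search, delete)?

Expected number of levels is O(log_4(16293)) = O(log n). A search visits O(1) expected nodes per level over O(log n) levels. Insert/delete are a search plus O(1) pointer updates per level. Expected O(log n) per operation.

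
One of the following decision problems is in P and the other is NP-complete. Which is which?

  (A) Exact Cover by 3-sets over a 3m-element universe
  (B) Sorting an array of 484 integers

(A) is NP-complete: one of Karp's 21 NP-complete problems.
(B) is P: merge sort runs in O(n log n).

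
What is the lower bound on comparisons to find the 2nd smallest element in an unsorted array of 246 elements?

Finding the 2nd smallest of 246 elements requires Omega(n) comparisons. Every element must participate in at least one comparison; otherwise it could be the 2nd smallest.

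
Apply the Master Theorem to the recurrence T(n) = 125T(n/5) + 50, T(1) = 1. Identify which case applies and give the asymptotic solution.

a=125, b=5, f(n)=50.
log_5(125) = 3 > 0.
Since f(n) = O(n^0) is polynomially smaller than n^3, Case 1 applies.
T(n) = Theta(n^3).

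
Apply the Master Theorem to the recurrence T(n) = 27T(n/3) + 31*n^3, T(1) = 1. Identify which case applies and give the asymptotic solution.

a=27, b=3, f(n)=31*n^3.
log_3(27) = 3, so n^(log_b(a)) = n^3.
f(n) = Theta(n^3), so Case 2 applies.
T(n) = Theta(n^3 log n).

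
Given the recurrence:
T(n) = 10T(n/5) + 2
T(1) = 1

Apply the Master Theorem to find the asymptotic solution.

a=10, b=5, f(n)=2. log_5(10) = 1.431. Case 1 of Master Theorem: T(n) = O(n^1.431).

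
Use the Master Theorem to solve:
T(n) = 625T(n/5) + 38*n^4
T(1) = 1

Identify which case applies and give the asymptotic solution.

a=625, b=5, f(n)=38*n^4.
log_5(625) = 4, so n^(log_b(a)) = n^4.
f(n) = Theta(n^4), so Case 2 applies.
T(n) = Theta(n^4 log n).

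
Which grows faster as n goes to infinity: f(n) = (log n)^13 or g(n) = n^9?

g(n) = n^9 grows faster: any positive polynomial dominates any polylog.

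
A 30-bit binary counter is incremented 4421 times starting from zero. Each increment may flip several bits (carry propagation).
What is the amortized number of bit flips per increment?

Bit i flips on every 2^i-th increment, so over 4421 increments bit i flips floor(4421/2^i) times. Summing over i: total flips < 2 * 4421. Amortized: < 2 = O(1) per increment.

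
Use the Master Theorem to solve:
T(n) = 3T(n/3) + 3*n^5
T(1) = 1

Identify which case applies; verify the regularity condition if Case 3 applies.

a=3, b=3, f(n)=3*n^5.
log_3(3) = 1 < 5.
f(n) = Omega(n^(1+epsilon)) for some epsilon > 0, so Case 3 is the candidate.
Regularity: a*f(n/b) = 3*3*(n/3)^5 = (3/243)*3*n^5 <= c*f(n) with c = 3/243 < 1. Satisfied.
Case 3: T(n) = Theta(n^5).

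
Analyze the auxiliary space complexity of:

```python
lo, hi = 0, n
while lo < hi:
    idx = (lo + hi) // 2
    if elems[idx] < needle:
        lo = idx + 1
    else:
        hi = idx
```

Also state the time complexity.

Space complexity: O(1).
Only a constant amount of auxiliary storage is used; nothing grows with n.
Time complexity: O(log n).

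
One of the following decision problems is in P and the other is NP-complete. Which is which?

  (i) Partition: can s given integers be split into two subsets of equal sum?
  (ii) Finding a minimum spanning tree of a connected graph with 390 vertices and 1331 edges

(i) is NP-complete: Subset Sum reduces to it (one of Karp's 21 NP-complete problems).
(ii) is P: Kruskal's / Prim's algorithms run in polynomial time.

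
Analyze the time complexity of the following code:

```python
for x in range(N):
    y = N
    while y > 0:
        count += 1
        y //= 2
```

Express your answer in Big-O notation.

Time complexity: O(n log n).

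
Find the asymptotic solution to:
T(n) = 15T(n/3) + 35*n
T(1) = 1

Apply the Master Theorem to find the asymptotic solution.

a=15, b=3, f(n)=35*n. log_3(15) = 2.465. Case 1 of Master Theorem: T(n) = O(n^2.465).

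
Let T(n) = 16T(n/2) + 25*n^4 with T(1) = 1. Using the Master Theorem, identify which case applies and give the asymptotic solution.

a=16, b=2, f(n)=25*n^4.
log_2(16) = 4, so n^(log_b(a)) = n^4.
f(n) = Theta(n^4), so Case 2 applies.
T(n) = Theta(n^4 log n).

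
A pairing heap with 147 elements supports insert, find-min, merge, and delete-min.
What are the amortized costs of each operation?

Pairing heaps are self-adjusting heap-ordered trees. Insert and merge link two roots: O(1). Find-min reads the root: O(1). Delete-min removes the root, then pairs children in two passes; amortized cost is O(log 147) = O(log n).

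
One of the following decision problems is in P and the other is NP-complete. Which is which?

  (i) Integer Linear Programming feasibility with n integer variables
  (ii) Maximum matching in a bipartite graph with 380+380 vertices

(i) is NP-complete: ILP feasibility is NP-complete (LP relaxation is in P).
(ii) is P: Hopcroft-Karp runs in O(E sqrt(V)).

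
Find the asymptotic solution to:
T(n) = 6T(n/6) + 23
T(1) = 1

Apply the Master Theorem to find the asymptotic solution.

a=6, b=6, f(n)=23. log_6(6) = 1. Case 1 of Master Theorem: T(n) = O(n^1).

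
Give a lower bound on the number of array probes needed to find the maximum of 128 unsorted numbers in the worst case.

Adversary: any unprobed cell could hold a value larger than everything seen so far. If fewer than 128 cells are probed, the adversary places the max in an unprobed cell. So all 128 cells must be examined; together with 128-1 comparisons this is tight.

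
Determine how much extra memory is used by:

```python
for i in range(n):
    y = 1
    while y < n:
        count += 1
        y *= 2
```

Space complexity: O(1).
Only a constant amount of auxiliary storage is used; nothing grows with n.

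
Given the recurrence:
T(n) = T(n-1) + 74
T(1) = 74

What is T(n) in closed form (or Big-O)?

Unrolling: T(n) = T(n-1) + 74 = T(n-2) + 2*74 = ... = T(1) + (n-1)*74 = 74 + (n-1)*74 = 74n.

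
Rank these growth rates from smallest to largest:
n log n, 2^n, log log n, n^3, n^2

Ordered by growth rate: log log n < n log n < n^2 < n^3 < 2^n.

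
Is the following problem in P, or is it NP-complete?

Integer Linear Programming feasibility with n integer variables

This problem is NP-complete: ILP feasibility is NP-complete (LP relaxation is in P).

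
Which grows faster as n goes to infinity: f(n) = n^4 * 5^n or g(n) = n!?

g(n) = n! grows faster: by Stirling n! ~ (n/e)^n sqrt(2*pi*n); (n/e)^n eventually dominates n^4 * 5^n.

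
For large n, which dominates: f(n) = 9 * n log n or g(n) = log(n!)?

f(n) = 9 * n log n and g(n) = log(n!) are Theta of each other: Stirling: log(n!) = n log n - n + O(log n) = Theta(n log n); the constant 9 doesn't change the Theta class.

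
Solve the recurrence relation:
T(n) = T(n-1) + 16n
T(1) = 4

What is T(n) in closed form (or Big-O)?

Unrolling: T(n) = 4 + 16*(2 + 3 + ... + n) = 4 + 16*(n(n+1)/2 - 1) = O(n^2).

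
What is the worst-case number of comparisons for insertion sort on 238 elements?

Insertion sort on reverse-sorted input: 1 + 2 + ... + (238-1) = 28203 comparisons.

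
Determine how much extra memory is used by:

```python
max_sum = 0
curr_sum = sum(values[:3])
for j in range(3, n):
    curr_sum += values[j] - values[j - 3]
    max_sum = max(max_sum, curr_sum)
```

Space complexity: O(1).
Only a constant amount of auxiliary storage is used; nothing grows with n.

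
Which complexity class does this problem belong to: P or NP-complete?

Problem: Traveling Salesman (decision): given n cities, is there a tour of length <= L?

This problem is NP-complete: reduces from Hamiltonian Cycle.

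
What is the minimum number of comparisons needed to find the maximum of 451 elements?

Finding the maximum requires 450 comparisons. Each comparison eliminates exactly one candidate. With 451 candidates, we need 450 eliminations.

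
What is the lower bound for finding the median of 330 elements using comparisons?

To find the median of 330 elements, every element must be compared at least once, so the lower bound is Omega(n). The BFPRT algorithm achieves O(n), making this tight.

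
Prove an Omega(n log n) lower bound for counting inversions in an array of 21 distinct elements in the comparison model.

Decision-tree argument: at any leaf, the comparisons made (with transitivity) must totally order all 21 elements -- otherwise some pair (i,j) is unordered, and an adversary can present two inputs agreeing on every comparison made but with that pair flipped, changing the inversion count by 1, so the leaf's output is wrong on one of them. Hence the tree has >= 21! leaves and height >= log_2(21!) = Omega(n log n). Modified merge sort achieves O(n log n).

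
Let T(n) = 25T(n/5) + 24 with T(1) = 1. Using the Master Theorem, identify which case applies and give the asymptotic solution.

a=25, b=5, f(n)=24.
log_5(25) = 2 > 0.
Since f(n) = O(n^0) is polynomially smaller than n^2, Case 1 applies.
T(n) = Theta(n^2).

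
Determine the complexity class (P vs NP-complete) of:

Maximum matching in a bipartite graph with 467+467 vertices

This problem is in P: Hopcroft-Karp runs in O(E sqrt(V)).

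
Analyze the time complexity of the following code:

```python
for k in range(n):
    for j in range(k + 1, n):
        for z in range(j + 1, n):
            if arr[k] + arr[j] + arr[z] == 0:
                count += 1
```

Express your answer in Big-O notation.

Time complexity: O(n^3).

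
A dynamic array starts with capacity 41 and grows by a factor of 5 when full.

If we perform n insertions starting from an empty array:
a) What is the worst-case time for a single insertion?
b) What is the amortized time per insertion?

(a) Worst-case single insertion: O(n) -- when the array is full at capacity c, the resize copies all c elements, and c can be Theta(n).
(b) Resizes happen at sizes 41, 205, 1025, ... Total copy cost for n insertions: 41 + 205 + ... = O(n) (geometric series with ratio 1/5). Amortized cost per insertion: O(n)/n = O(1).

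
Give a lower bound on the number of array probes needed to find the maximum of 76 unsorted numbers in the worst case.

Adversary: any unprobed cell could hold a value larger than everything seen so far. If fewer than 76 cells are probed, the adversary places the max in an unprobed cell. So all 76 cells must be examined; together with 76-1 comparisons this is tight.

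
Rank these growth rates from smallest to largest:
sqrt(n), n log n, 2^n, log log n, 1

Ordered by growth rate: 1 < log log n < sqrt(n) < n log n < 2^n.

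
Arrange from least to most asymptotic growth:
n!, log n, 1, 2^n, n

Ordered by growth rate: 1 < log n < n < 2^n < n!.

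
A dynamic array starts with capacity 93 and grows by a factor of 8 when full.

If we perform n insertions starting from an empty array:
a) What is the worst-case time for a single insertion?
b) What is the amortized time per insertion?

(a) Worst-case single insertion: O(n) -- when the array is full at capacity c, the resize copies all c elements, and c can be Theta(n).
(b) Resizes happen at sizes 93, 744, 5952, ... Total copy cost for n insertions: 93 + 744 + ... = O(n) (geometric series with ratio 1/8). Amortized cost per insertion: O(n)/n = O(1).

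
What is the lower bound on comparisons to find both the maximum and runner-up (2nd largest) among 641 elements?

Lower bound: finding the max needs 641-1 comparisons. By an adversary weight-doubling argument, the maximum element must personally win at least ceil(log_2(641)) = 10 comparisons in any correct algorithm. The 2nd largest is among those 10 direct losers, and distinguishing it requires 10-1 more comparisons. Total >= 641-1 + 10-1 = 649. A balanced tournament achieves this bound exactly.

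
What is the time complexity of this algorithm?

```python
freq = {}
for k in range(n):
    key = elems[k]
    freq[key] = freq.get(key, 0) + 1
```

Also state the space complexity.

Time complexity: O(n).
Space complexity: O(n).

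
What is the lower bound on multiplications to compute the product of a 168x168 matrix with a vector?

A 168x168 matrix-vector product has 168 inner products of length 168. Output depends on all 168^2 = 28224 matrix entries. At least 28224 multiplications needed.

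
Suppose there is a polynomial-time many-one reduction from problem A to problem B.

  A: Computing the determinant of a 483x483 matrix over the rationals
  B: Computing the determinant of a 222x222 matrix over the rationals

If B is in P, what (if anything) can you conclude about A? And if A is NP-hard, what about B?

A poly-time reduction A <=_p B means any A-instance can be transformed to a B-instance in poly time.
If B is in P: compose the reduction with B's poly-time algorithm to solve A in poly time, so A is in P.
If A is NP-hard: every NP problem reduces to A, which reduces to B; composing reductions, every NP problem reduces to B, so B is NP-hard.
(Here in fact A is P and B is P.)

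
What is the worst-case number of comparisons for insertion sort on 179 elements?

Insertion sort on reverse-sorted input: 1 + 2 + ... + (179-1) = 15931 comparisons.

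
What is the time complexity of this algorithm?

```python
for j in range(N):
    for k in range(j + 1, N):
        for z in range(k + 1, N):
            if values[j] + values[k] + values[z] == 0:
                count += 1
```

Time complexity: O(n^3).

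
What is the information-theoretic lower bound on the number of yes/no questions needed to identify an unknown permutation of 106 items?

There are 106! = 114628056373470835453434738414834942870388487424139673389282723476762012382449946252660360871841673476016298287096435143747350528228224302506311680000000000000000000000000 permutations. Each yes/no question gives at most 1 bit, so at least ceil(log_2(114628056373470835453434738414834942870388487424139673389282723476762012382449946252660360871841673476016298287096435143747350528228224302506311680000000000000000000000000)) = 565 questions are needed.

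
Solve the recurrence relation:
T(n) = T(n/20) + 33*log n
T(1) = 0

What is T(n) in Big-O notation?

Each of the log_20(n) levels adds O(log n). T(n) = O(log^2 n).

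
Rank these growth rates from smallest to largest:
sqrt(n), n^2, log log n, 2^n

Ordered by growth rate: log log n < sqrt(n) < n^2 < 2^n.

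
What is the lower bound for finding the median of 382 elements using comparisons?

To find the median of 382 elements, every element must be compared at least once, so the lower bound is Omega(n). The BFPRT algorithm achieves O(n), making this tight.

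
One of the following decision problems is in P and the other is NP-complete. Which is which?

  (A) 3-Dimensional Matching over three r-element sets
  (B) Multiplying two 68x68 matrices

(A) is NP-complete: one of Karp's 21 NP-complete problems.
(B) is P: the schoolbook algorithm runs in O(n^3).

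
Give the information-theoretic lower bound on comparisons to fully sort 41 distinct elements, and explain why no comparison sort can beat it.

A comparison sort is a binary decision tree whose leaves are the 41! = 33452526613163807108170062053440751665152000000000 possible output permutations. A binary tree with L leaves has height >= ceil(log_2(L)). So any comparison sort needs >= ceil(log_2(41!)) = 165 comparisons in the worst case.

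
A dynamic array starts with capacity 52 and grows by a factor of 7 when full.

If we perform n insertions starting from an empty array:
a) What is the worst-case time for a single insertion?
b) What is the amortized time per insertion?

(a) Worst-case single insertion: O(n) -- when the array is full at capacity c, the resize copies all c elements, and c can be Theta(n).
(b) Resizes happen at sizes 52, 364, 2548, ... Total copy cost for n insertions: 52 + 364 + ... = O(n) (geometric series with ratio 1/7). Amortized cost per insertion: O(n)/n = O(1).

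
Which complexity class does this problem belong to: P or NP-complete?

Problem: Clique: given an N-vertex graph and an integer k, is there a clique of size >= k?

This problem is NP-complete: complement of Independent Set / Vertex Cover (with k part of the input).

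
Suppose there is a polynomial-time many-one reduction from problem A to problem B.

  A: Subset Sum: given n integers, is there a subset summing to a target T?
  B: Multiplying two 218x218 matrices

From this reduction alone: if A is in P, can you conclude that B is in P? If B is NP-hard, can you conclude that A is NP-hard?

A poly-time reduction A <=_p B transfers tractability DOWN (B easy => A easy) and hardness UP (A hard => B hard), not the reverse.
From A in P, the reduction alone does NOT give B in P: any problem in P trivially reduces to SAT, yet SAT is not known to be in P.
From B NP-hard, the reduction alone does NOT give A NP-hard: again, easy problems reduce to hard ones.
(Here in fact A is NP-complete and B is in P, so no such reduction is known -- its existence would imply P = NP; the analysis concerns only what the assumed reduction would or would not let you conclude.)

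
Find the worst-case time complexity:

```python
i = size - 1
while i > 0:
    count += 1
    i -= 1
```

Time complexity: O(n).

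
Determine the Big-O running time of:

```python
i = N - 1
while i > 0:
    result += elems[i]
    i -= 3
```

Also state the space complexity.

Time complexity: O(n).
Space complexity: O(1).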